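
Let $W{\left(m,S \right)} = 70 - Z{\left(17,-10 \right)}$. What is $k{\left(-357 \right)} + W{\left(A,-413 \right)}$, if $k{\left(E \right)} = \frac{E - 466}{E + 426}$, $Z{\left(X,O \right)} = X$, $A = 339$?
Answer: $\frac{2834}{69} \approx 41.072$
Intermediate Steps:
$k{\left(E \right)} = \frac{-466 + E}{426 + E}$
$W{\left(m,S \right)} = 53$ ($W{\left(m,S \right)} = 70 - 17 = 53$)
$k{\left(-357 \right)} + W{\left(A,-413 \right)} = \frac{-466 - 357}{426 - 357} + 53 = \frac{1}{69} \left(-823\right) + 53 = - \frac{823}{69} + 53 = \frac{2834}{69}$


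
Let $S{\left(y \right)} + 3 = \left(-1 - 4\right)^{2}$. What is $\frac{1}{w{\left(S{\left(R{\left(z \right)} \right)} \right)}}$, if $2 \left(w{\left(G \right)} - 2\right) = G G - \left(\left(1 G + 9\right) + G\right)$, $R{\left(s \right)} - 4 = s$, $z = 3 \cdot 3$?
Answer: $\frac{2}{435} \approx 0.0045977$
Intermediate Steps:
$z = 9$
$R{\left(s \right)} = 4 + s$
$S{\left(y \right)} = 22$ ($S{\left(y \right)} = -3 + \left(-1 - 4\right)^{2} = -3 + \left(-5\right)^{2} = -3 + 25 = 22$)
$w{\left(G \right)} = - \frac{5}{2} + \frac{G^{2}}{2} - G$ ($w{\left(G \right)} = 2 + \frac{G G - \left(\left(1 G + 9\right) + G\right)}{2} = 2 + \frac{G^{2} - \left(\left(G + 9\right) + G\right)}{2} = 2 + \frac{G^{2} - \left(\left(9 + G\right) + G\right)}{2} = 2 + \frac{G^{2} - \left(9 + 2 G\right)}{2} = 2 + \frac{-9 + G^{2} - 2 G}{2} = 2 - \left(\frac{9}{2} + G - \frac{G^{2}}{2}\right) = - \frac{5}{2} + \frac{G^{2}}{2} - G$)
$\frac{1}{w{\left(S{\left(R{\left(z \right)} \right)} \right)}} = \frac{1}{- \frac{5}{2} + \frac{22^{2}}{2} - 22} = \frac{1}{- \frac{5}{2} + \frac{1}{2} \cdot 484 - 22} = \frac{1}{- \frac{5}{2} + 242 - 22} = \frac{1}{\frac{435}{2}} = \frac{2}{435}$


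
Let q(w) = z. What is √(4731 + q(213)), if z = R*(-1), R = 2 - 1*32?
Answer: 69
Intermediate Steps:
R = -30 (R = 2 - 32 = -30)
z = 30 (z = -30*(-1) = 30)
q(w) = 30
√(4731 + q(213)) = √(4731 + 30) = √4761 = 69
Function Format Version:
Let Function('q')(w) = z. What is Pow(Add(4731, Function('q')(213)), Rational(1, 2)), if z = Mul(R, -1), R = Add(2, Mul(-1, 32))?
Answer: 69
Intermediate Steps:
R = -30 (R = Add(2, -32) = -30)
z = 30 (z = Mul(-30, -1) = 30)
Function('q')(w) = 30
Pow(Add(4731, Function('q')(213)), Rational(1, 2)) = Pow(Add(4731, 30), Rational(1, 2)) = Pow(4761, Rational(1, 2)) = 69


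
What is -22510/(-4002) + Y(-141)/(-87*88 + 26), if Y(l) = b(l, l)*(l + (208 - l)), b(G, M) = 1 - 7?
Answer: 44186449/7633815 ≈ 5.7883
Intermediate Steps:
b(G, M) = -6
Y(l) = -1248 (Y(l) = -6*(l + (208 - l)) = -6*208 = -1248)
-22510/(-4002) + Y(-141)/(-87*88 + 26) = -22510/(-4002) - 1248/(-87*88 + 26) = -22510*(-1/4002) - 1248/(-7656 + 26) = 11255/2001 - 1248/(-7630) = 11255/2001 - 1248*(-1/7630) = 11255/2001 + 624/3815 = 44186449/7633815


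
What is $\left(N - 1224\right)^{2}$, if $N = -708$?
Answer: $3732624$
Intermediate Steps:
$\left(N - 1224\right)^{2} = \left(-708 - 1224\right)^{2} = \left(-1932\right)^{2} = 3732624$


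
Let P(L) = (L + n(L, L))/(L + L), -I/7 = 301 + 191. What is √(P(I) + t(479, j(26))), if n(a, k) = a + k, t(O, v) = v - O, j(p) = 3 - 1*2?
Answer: I*√1906/2 ≈ 21.829*I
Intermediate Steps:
j(p) = 1 (j(p) = 3 - 2 = 1)
I = -3444 (I = -7*(301 + 191) = -7*492 = -3444)
P(L) = 3/2 (P(L) = (L + (L + L))/(L + L) = (L + 2*L)/((2*L)) = (3*L)*(1/(2*L)) = 3/2)
√(P(I) + t(479, j(26))) = √(3/2 + (1 - 1*479)) = √(3/2 + (1 - 479)) = √(3/2 - 478) = √(-953/2) = I*√1906/2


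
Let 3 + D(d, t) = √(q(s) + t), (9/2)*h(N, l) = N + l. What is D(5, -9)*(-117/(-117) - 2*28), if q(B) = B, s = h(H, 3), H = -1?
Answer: 165 - 55*I*√77/3 ≈ 165.0 - 160.87*I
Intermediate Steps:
h(N, l) = 2*N/9 + 2*l/9 (h(N, l) = 2*(N + l)/9 = 2*N/9 + 2*l/9)
s = 4/9 (s = (2/9)*(-1) + (2/9)*3 = -2/9 + ⅔ = 4/9 ≈ 0.44444)
D(d, t) = -3 + √(4/9 + t)
D(5, -9)*(-117/(-117) - 2*28) = (-3 + √(4 + 9*(-9))/3)*(-117/(-117) - 2*28) = (-3 + √(4 - 81)/3)*(-117*(-1/117) - 56) = (-3 + √(-77)/3)*(1 - 56) = (-3 + (I*√77)/3)*(-55) = (-3 + I*√77/3)*(-55) = 165 - 55*I*√77/3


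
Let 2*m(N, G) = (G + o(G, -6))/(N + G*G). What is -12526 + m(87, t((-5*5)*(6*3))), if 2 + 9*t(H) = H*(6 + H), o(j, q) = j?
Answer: -500028496783444/39919247851 ≈ -12526.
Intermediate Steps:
t(H) = -2/9 + H*(6 + H)/9 (t(H) = -2/9 + (H*(6 + H))/9 = -2/9 + H*(6 + H)/9)
m(N, G) = G/(N + G²) (m(N, G) = ((G + G)/(N + G*G))/2 = ((2*G)/(N + G²))/2 = (2*G/(N + G²))/2 = G/(N + G²))
-12526 + m(87, t((-5*5)*(6*3))) = -12526 + (-2/9 + ((-5*5)*(6*3))²/9 + 2*((-5*5)*(6*3))/3)/(87 + (-2/9 + ((-5*5)*(6*3))²/9 + 2*((-5*5)*(6*3))/3)²) = -12526 + (-2/9 + (-25*18)²/9 + 2*(-25*18)/3)/(87 + (-2/9 + (-25*18)²/9 + 2*(-25*18)/3)²) = -12526 + (-2/9 + (⅑)*(-450)² + (⅔)*(-450))/(87 + (-2/9 + (⅑)*(-450)² + (⅔)*(-450))²) = -12526 + (-2/9 + (⅑)*202500 - 300)/(87 + (-2/9 + (⅑)*202500 - 300)²) = -12526 + (-2/9 + 22500 - 300)/(87 + (-2/9 + 22500 - 300)²) = -12526 + 199798/(9*(87 + (199798/9)²)) = -12526 + 199798/(9*(87 + 39919240804/81)) = -12526 + 199798/(9*(39919247851/81)) = -12526 + (199798/9)*(81/39919247851) = -12526 + 1798182/39919247851 = -500028496783444/39919247851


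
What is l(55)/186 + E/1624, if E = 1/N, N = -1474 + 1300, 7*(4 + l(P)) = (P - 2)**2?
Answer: 18710537/8759856 ≈ 2.1359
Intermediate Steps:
l(P) = -4 + (-2 + P)**2/7 (l(P) = -4 + (P - 2)**2/7 = -4 + (-2 + P)**2/7)
N = -174
E = -1/174 (E = 1/(-174) = -1/174 ≈ -0.0057471)
l(55)/186 + E/1624 = (-4 + (-2 + 55)**2/7)/186 - 1/174/1624 = (-4 + (1/7)*53**2)*(1/186) - 1/174*1/1624 = (-4 + (1/7)*2809)*(1/186) - 1/282576 = (-4 + 2809/7)*(1/186) - 1/282576 = (2781/7)*(1/186) - 1/282576 = 927/434 - 1/282576 = 18710537/8759856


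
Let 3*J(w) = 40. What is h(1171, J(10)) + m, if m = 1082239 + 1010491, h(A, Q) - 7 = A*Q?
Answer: 6325051/3 ≈ 2.1084e+6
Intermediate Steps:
J(w) = 40/3 (J(w) = (⅓)*40 = 40/3)
h(A, Q) = 7 + A*Q
m = 2092730
h(1171, J(10)) + m = (7 + 1171*(40/3)) + 2092730 = (7 + 46840/3) + 2092730 = 46861/3 + 2092730 = 6325051/3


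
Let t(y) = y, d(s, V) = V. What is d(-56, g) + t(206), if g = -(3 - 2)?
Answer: 205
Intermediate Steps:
g = -1 (g = -1*1 = -1)
d(-56, g) + t(206) = -1 + 206 = 205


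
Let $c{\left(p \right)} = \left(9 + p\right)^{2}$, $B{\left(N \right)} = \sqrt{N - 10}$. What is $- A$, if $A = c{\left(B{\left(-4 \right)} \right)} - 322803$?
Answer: $322736 - 18 i \sqrt{14} \approx 3.2274 \cdot 10^{5} - 67.35 i$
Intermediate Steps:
$B{\left(N \right)} = \sqrt{-10 + N}$
$A = -322803 + \left(9 + i \sqrt{14}\right)^{2}$ ($A = \left(9 + \sqrt{-10 - 4}\right)^{2} - 322803 = \left(9 + \sqrt{-14}\right)^{2} - 322803 = \left(9 + i \sqrt{14}\right)^{2} - 322803 = -322803 + \left(9 + i \sqrt{14}\right)^{2} \approx -3.2274 \cdot 10^{5} + 67.35 i$)
$- A = - (-322736 + 18 i \sqrt{14}) = 322736 - 18 i \sqrt{14}$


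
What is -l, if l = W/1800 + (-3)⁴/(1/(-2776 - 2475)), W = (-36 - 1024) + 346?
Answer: 127599419/300 ≈ 4.2533e+5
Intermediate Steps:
W = -714 (W = -1060 + 346 = -714)
l = -127599419/300 (l = -714/1800 + (-3)⁴/(1/(-2776 - 2475)) = -714*1/1800 + 81/(1/(-5251)) = -119/300 + 81/(-1/5251) = -119/300 + 81*(-5251) = -119/300 - 425331 = -127599419/300 ≈ -4.2533e+5)
-l = -1*(-127599419/300) = 127599419/300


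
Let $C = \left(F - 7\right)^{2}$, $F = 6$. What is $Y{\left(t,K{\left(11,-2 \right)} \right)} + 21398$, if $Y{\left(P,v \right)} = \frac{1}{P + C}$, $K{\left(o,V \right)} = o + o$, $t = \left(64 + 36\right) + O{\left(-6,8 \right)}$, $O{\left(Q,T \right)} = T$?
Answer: $\frac{2332383}{109} \approx 21398.0$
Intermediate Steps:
$t = 108$ ($t = \left(64 + 36\right) + 8 = 100 + 8 = 108$)
$K{\left(o,V \right)} = 2 o$
$C = 1$ ($C = \left(6 - 7\right)^{2} = \left(-1\right)^{2} = 1$)
$Y{\left(P,v \right)} = \frac{1}{1 + P}$ ($Y{\left(P,v \right)} = \frac{1}{P + 1} = \frac{1}{1 + P}$)
$Y{\left(t,K{\left(11,-2 \right)} \right)} + 21398 = \frac{1}{1 + 108} + 21398 = \frac{1}{109} + 21398 = \frac{2332383}{109}$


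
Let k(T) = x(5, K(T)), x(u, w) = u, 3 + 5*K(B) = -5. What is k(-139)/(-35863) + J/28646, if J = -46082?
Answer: -826390998/513665749 ≈ -1.6088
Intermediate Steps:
K(B) = -8/5 (K(B) = -⅗ + (⅕)*(-5) = -⅗ - 1 = -8/5)
k(T) = 5
k(-139)/(-35863) + J/28646 = 5/(-35863) - 46082/28646 = 5*(-1/35863) - 46082*1/28646 = -5/35863 - 23041/14323 = -826390998/513665749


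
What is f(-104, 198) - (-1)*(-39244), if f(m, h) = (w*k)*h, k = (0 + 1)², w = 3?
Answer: -38650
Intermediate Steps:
k = 1 (k = 1² = 1)
f(m, h) = 3*h (f(m, h) = (3*1)*h = 3*h)
f(-104, 198) - (-1)*(-39244) = 3*198 - (-1)*(-39244) = 594 - 1*39244 = 594 - 39244 = -38650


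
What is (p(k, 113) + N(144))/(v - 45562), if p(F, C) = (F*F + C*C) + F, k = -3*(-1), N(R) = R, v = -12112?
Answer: -12925/57674 ≈ -0.22410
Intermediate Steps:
k = 3
p(F, C) = F + C² + F² (p(F, C) = (F² + C²) + F = (C² + F²) + F = F + C² + F²)
(p(k, 113) + N(144))/(v - 45562) = ((3 + 113² + 3²) + 144)/(-12112 - 45562) = ((3 + 12769 + 9) + 144)/(-57674) = (12781 + 144)*(-1/57674) = 12925*(-1/57674) = -12925/57674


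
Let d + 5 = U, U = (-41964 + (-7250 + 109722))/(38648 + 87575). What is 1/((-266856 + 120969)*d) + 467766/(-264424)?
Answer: -19469373304731871/11005874688390708 ≈ -1.7690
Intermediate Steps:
U = 60508/126223 (U = (-41964 + 102472)/126223 = 60508*(1/126223) = 60508/126223 ≈ 0.47937)
d = -570607/126223 (d = -5 + 60508/126223 = -570607/126223 ≈ -4.5206)
1/((-266856 + 120969)*d) + 467766/(-264424) = 1/((-266856 + 120969)*(-570607/126223)) + 467766/(-264424) = -126223/570607/(-145887) + 467766*(-1/264424) = -1/145887*(-126223/570607) - 233883/132212 = 126223/83244143409 - 233883/132212 = -19469373304731871/11005874688390708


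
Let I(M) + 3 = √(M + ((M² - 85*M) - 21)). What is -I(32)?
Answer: 3 - I*√1685 ≈ 3.0 - 41.049*I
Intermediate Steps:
I(M) = -3 + √(-21 + M² - 84*M) (I(M) = -3 + √(M + ((M² - 85*M) - 21)) = -3 + √(M + (-21 + M² - 85*M)) = -3 + √(-21 + M² - 84*M))
-I(32) = -(-3 + √(-21 + 32² - 84*32)) = -(-3 + √(-21 + 1024 - 2688)) = -(-3 + √(-1685)) = -(-3 + I*√1685) = 3 - I*√1685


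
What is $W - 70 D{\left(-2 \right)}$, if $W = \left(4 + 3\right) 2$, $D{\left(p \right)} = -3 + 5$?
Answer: $-126$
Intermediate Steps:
$D{\left(p \right)} = 2$
$W = 14$ ($W = 7 \cdot 2 = 14$)
$W - 70 D{\left(-2 \right)} = 14 - 140 = -126$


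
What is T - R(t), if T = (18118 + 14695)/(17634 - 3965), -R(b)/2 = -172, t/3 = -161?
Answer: -4669323/13669 ≈ -341.60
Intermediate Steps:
t = -483 (t = 3*(-161) = -483)
R(b) = 344 (R(b) = -2*(-172) = 344)
T = 32813/13669 ≈ 2.4005
T - R(t) = 32813/13669 - 1*344 = 32813/13669 - 344 = -4669323/13669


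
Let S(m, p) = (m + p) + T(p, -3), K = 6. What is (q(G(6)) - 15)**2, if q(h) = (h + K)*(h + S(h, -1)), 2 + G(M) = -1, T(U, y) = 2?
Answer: 900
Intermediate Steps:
G(M) = -3 (G(M) = -2 - 1 = -3)
S(m, p) = 2 + m + p (S(m, p) = (m + p) + 2 = 2 + m + p)
q(h) = (1 + 2*h)*(6 + h) (q(h) = (h + 6)*(h + (2 + h - 1)) = (6 + h)*(h + (1 + h)) = (6 + h)*(1 + 2*h) = (1 + 2*h)*(6 + h))
(q(G(6)) - 15)**2 = ((6 + 2*(-3)**2 + 13*(-3)) - 15)**2 = ((6 + 2*9 - 39) - 15)**2 = ((6 + 18 - 39) - 15)**2 = (-15 - 15)**2 = (-30)**2 = 900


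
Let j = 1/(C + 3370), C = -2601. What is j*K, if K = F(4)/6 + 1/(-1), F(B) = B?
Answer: -1/2307 ≈ -0.00043346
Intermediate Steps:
K = -⅓ (K = 4/6 + 1/(-1) = 4*(⅙) + 1*(-1) = ⅔ - 1 = -⅓ ≈ -0.33333)
j = 1/769 (j = 1/(-2601 + 3370) = 1/769 ≈ 0.0013004)
j*K = (1/769)*(-⅓) = -1/2307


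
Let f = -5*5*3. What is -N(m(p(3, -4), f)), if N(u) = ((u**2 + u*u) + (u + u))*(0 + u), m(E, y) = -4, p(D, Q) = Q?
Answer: 96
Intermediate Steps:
f = -75 (f = -25*3 = -75)
N(u) = u*(2*u + 2*u**2) (N(u) = ((u**2 + u**2) + 2*u)*u = (2*u**2 + 2*u)*u = (2*u + 2*u**2)*u = u*(2*u + 2*u**2))
-N(m(p(3, -4), f)) = -2*(-4)**2*(1 - 4) = -2*16*(-3) = -1*(-96) = 96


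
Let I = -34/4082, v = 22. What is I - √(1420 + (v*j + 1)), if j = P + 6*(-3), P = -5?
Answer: -17/2041 - √915 ≈ -30.257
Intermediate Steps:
j = -23 (j = -5 + 6*(-3) = -5 - 18 = -23)
I = -17/2041 (I = -34*1/4082 = -17/2041 ≈ -0.0083292)
I - √(1420 + (v*j + 1)) = -17/2041 - √(1420 + (22*(-23) + 1)) = -17/2041 - √(1420 + (-506 + 1)) = -17/2041 - √(1420 - 505) = -17/2041 - √915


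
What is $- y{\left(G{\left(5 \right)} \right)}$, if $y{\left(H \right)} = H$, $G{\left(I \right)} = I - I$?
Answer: $0$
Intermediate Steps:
$G{\left(I \right)} = 0$
$- y{\left(G{\left(5 \right)} \right)} = \left(-1\right) 0 = 0$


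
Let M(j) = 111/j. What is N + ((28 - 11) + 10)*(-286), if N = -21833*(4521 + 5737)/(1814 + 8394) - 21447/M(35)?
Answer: -6878695525/188848 ≈ -36425.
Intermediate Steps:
N = -5420411269/188848 (N = -21833*(4521 + 5737)/(1814 + 8394) - 21447/(111/35) = -21833/(10208/10258) - 21447/(111*(1/35)) = -21833/(10208*(1/10258)) - 21447/111/35 = -21833/5104/5129 - 21447*35/111 = -21833*5129/5104 - 250215/37 = -111981457/5104 - 250215/37 = -5420411269/188848 ≈ -28703.)
N + ((28 - 11) + 10)*(-286) = -5420411269/188848 + ((28 - 11) + 10)*(-286) = -5420411269/188848 + (17 + 10)*(-286) = -5420411269/188848 + 27*(-286) = -5420411269/188848 - 7722 = -6878695525/188848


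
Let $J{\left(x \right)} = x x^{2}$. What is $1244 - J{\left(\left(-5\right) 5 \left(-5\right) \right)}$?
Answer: $-1951881$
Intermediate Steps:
$J{\left(x \right)} = x^{3}$
$1244 - J{\left(\left(-5\right) 5 \left(-5\right) \right)} = 1244 - \left(\left(-5\right) 5 \left(-5\right)\right)^{3} = 1244 - \left(\left(-25\right) \left(-5\right)\right)^{3} = 1244 - 125^{3} = 1244 - 1953125 = -1951881$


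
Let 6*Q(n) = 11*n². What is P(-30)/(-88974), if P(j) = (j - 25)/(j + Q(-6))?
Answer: 55/3203064 ≈ 1.7171e-5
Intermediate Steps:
Q(n) = 11*n²/6 (Q(n) = (11*n²)/6 = 11*n²/6)
P(j) = (-25 + j)/(66 + j) (P(j) = (j - 25)/(j + (11/6)*(-6)²) = (-25 + j)/(j + (11/6)*36) = (-25 + j)/(j + 66) = (-25 + j)/(66 + j))
P(-30)/(-88974) = ((-25 - 30)/(66 - 30))/(-88974) = (-55/36)*(-1/88974) = ((1/36)*(-55))*(-1/88974) = -55/36*(-1/88974) = 55/3203064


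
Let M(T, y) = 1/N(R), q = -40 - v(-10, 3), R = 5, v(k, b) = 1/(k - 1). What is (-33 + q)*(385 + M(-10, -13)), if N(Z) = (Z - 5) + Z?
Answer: -1544652/55 ≈ -28085.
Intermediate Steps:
v(k, b) = 1/(-1 + k)
q = -439/11 (q = -40 - 1/(-1 - 10) = -40 - 1/(-11) = -40 - 1*(-1/11) = -40 + 1/11 = -439/11 ≈ -39.909)
N(Z) = -5 + 2*Z (N(Z) = (-5 + Z) + Z = -5 + 2*Z)
M(T, y) = ⅕ (M(T, y) = 1/(-5 + 2*5) = 1/(-5 + 10) = 1/5 = ⅕)
(-33 + q)*(385 + M(-10, -13)) = (-33 - 439/11)*(385 + ⅕) = -802/11*1926/5 = -1544652/55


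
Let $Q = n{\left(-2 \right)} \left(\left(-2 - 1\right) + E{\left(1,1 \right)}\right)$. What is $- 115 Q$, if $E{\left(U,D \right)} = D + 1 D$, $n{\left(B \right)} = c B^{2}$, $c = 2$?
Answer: $920$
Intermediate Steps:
$n{\left(B \right)} = 2 B^{2}$
$E{\left(U,D \right)} = 2 D$ ($E{\left(U,D \right)} = D + D = 2 D$)
$Q = -8$ ($Q = 2 \left(-2\right)^{2} \left(\left(-2 - 1\right) + 2 \cdot 1\right) = 2 \cdot 4 \left(\left(-2 - 1\right) + 2\right) = 8 \left(-3 + 2\right) = 8 \left(-1\right) = -8$)
$- 115 Q = \left(-115\right) \left(-8\right) = 920$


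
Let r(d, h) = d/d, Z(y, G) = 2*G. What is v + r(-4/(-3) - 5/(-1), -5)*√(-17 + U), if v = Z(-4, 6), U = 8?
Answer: 12 + 3*I ≈ 12.0 + 3.0*I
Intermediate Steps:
v = 12 (v = 2*6 = 12)
r(d, h) = 1
v + r(-4/(-3) - 5/(-1), -5)*√(-17 + U) = 12 + 1*√(-17 + 8) = 12 + 1*√(-9) = 12 + 1*(3*I) = 12 + 3*I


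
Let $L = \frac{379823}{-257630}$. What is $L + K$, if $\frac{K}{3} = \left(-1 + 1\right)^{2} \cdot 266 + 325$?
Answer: $\frac{250809427}{257630} \approx 973.53$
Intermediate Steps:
$L = - \frac{379823}{257630}$ ($L = 379823 \left(- \frac{1}{257630}\right) = - \frac{379823}{257630} \approx -1.4743$)
$K = 975$ ($K = 3 \left(\left(-1 + 1\right)^{2} \cdot 266 + 325\right) = 3 \left(0^{2} \cdot 266 + 325\right) = 3 \left(0 \cdot 266 + 325\right) = 3 \left(0 + 325\right) = 3 \cdot 325 = 975$)
$L + K = - \frac{379823}{257630} + 975 = \frac{250809427}{257630}$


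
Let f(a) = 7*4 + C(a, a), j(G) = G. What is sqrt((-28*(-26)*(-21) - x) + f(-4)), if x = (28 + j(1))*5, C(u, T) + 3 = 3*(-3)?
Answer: 3*I*sqrt(1713) ≈ 124.17*I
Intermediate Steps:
C(u, T) = -12 (C(u, T) = -3 + 3*(-3) = -3 - 9 = -12)
x = 145 (x = (28 + 1)*5 = 29*5 = 145)
f(a) = 16 (f(a) = 7*4 - 12 = 28 - 12 = 16)
sqrt((-28*(-26)*(-21) - x) + f(-4)) = sqrt((-28*(-26)*(-21) - 1*145) + 16) = sqrt((728*(-21) - 145) + 16) = sqrt((-15288 - 145) + 16) = sqrt(-15433 + 16) = sqrt(-15417) = 3*I*sqrt(1713)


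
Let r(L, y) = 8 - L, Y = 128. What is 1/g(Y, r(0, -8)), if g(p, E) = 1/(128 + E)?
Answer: 136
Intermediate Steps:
1/g(Y, r(0, -8)) = 1/(1/(128 + (8 - 1*0))) = 1/(1/(128 + (8 + 0))) = 1/(1/(128 + 8)) = 1/(1/136) = 136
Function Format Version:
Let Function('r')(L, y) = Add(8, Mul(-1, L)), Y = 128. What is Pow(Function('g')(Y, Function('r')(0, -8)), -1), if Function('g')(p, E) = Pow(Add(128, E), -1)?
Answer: 136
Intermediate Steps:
Pow(Function('g')(Y, Function('r')(0, -8)), -1) = Pow(Pow(Add(128, Add(8, Mul(-1, 0))), -1), -1) = Pow(Pow(Add(128, Add(8, 0)), -1), -1) = Pow(Pow(Add(128, 8), -1), -1) = Pow(Pow(136, -1), -1) = Pow(Rational(1, 136), -1) = 136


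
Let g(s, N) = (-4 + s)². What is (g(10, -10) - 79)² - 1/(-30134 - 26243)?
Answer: 104241074/56377 ≈ 1849.0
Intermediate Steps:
(g(10, -10) - 79)² - 1/(-30134 - 26243) = ((-4 + 10)² - 79)² - 1/(-30134 - 26243) = (6² - 79)² - 1/(-56377) = (36 - 79)² - 1*(-1/56377) = (-43)² + 1/56377 = 1849 + 1/56377 = 104241074/56377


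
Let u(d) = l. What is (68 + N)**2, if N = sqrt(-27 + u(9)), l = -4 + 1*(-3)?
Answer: (68 + I*sqrt(34))**2 ≈ 4590.0 + 793.01*I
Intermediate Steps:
l = -7 (l = -4 - 3 = -7)
u(d) = -7
N = I*sqrt(34) (N = sqrt(-27 - 7) = sqrt(-34) = I*sqrt(34) ≈ 5.8309*I)
(68 + N)**2 = (68 + I*sqrt(34))**2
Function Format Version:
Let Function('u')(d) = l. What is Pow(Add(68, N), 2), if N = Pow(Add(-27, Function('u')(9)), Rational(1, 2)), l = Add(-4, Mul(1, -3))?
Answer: Pow(Add(68, Mul(I, Pow(34, Rational(1, 2)))), 2) ≈ Add(4590.0, Mul(793.01, I))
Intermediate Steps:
l = -7 (l = Add(-4, -3) = -7)
Function('u')(d) = -7
N = Mul(I, Pow(34, Rational(1, 2))) (N = Pow(Add(-27, -7), Rational(1, 2)) = Pow(-34, Rational(1, 2)) = Mul(I, Pow(34, Rational(1, 2))) ≈ Mul(5.8309, I))
Pow(Add(68, N), 2) = Pow(Add(68, Mul(I, Pow(34, Rational(1, 2)))), 2)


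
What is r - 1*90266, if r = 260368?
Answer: 170102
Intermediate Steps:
r - 1*90266 = 260368 - 1*90266 = 260368 - 90266 = 170102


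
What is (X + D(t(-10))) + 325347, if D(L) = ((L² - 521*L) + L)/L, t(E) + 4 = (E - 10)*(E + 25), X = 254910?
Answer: 579433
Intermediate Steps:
t(E) = -4 + (-10 + E)*(25 + E) (t(E) = -4 + (E - 10)*(E + 25) = -4 + (-10 + E)*(25 + E))
D(L) = (L² - 520*L)/L
(X + D(t(-10))) + 325347 = (254910 + (-520 + (-254 + (-10)² + 15*(-10)))) + 325347 = (254910 + (-520 + (-254 + 100 - 150))) + 325347 = (254910 + (-520 - 304)) + 325347 = (254910 - 824) + 325347 = 254086 + 325347 = 579433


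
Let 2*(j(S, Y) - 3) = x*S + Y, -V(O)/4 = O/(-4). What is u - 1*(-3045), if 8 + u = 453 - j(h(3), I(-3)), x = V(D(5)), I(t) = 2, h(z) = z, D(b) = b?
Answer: 6957/2 ≈ 3478.5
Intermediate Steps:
V(O) = O (V(O) = -4*O/(-4) = -4*O*(-1)/4 = -(-1)*O = O)
x = 5
j(S, Y) = 3 + Y/2 + 5*S/2 (j(S, Y) = 3 + (5*S + Y)/2 = 3 + (Y + 5*S)/2 = 3 + (Y/2 + 5*S/2) = 3 + Y/2 + 5*S/2)
u = 867/2 (u = -8 + (453 - (3 + (½)*2 + (5/2)*3)) = -8 + (453 - (3 + 1 + 15/2)) = -8 + (453 - 1*23/2) = -8 + (453 - 23/2) = -8 + 883/2 = 867/2 ≈ 433.50)
u - 1*(-3045) = 867/2 - 1*(-3045) = 867/2 + 3045 = 6957/2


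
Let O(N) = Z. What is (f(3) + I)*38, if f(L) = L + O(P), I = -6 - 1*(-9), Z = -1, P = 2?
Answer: 190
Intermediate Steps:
O(N) = -1
I = 3 (I = -6 + 9 = 3)
f(L) = -1 + L (f(L) = L - 1 = -1 + L)
(f(3) + I)*38 = ((-1 + 3) + 3)*38 = (2 + 3)*38 = 5*38 = 190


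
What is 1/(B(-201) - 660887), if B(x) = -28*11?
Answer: -1/661195 ≈ -1.5124e-6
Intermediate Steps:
B(x) = -308
1/(B(-201) - 660887) = 1/(-308 - 660887) = 1/(-661195) = -1/661195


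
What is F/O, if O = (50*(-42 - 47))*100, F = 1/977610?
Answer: -1/435036450000 ≈ -2.2987e-12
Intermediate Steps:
F = 1/977610 ≈ 1.0229e-6
O = -445000 (O = (50*(-89))*100 = -4450*100 = -445000)
F/O = (1/977610)/(-445000) = (1/977610)*(-1/445000) = -1/435036450000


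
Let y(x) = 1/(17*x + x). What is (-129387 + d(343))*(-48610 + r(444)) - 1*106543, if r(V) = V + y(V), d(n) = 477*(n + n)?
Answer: -25385328269647/2664 ≈ -9.5290e+9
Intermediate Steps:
d(n) = 954*n (d(n) = 477*(2*n) = 954*n)
y(x) = 1/(18*x)
r(V) = V + 1/(18*V)
(-129387 + d(343))*(-48610 + r(444)) - 1*106543 = (-129387 + 954*343)*(-48610 + (444 + (1/18)/444)) - 1*106543 = (-129387 + 327222)*(-48610 + (444 + (1/18)*(1/444))) - 106543 = 197835*(-48610 + (444 + 1/7992)) - 106543 = 197835*(-48610 + 3548449/7992) - 106543 = 197835*(-384942671/7992) - 106543 = -25385044439095/2664 - 106543 = -25385328269647/2664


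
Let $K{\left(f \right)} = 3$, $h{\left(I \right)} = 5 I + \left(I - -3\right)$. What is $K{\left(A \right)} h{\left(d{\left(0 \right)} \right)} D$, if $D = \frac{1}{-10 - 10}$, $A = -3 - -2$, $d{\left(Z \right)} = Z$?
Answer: $- \frac{9}{20} \approx -0.45$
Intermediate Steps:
$h{\left(I \right)} = 3 + 6 I$ ($h{\left(I \right)} = 5 I + \left(I + 3\right) = 5 I + \left(3 + I\right) = 3 + 6 I$)
$A = -1$ ($A = -3 + 2 = -1$)
$D = - \frac{1}{20}$ ($D = \frac{1}{-20} = - \frac{1}{20} \approx -0.05$)
$K{\left(A \right)} h{\left(d{\left(0 \right)} \right)} D = 3 \left(3 + 6 \cdot 0\right) \left(- \frac{1}{20}\right) = 3 \left(3 + 0\right) \left(- \frac{1}{20}\right) = 3 \cdot 3 \left(- \frac{1}{20}\right) = 9 \left(- \frac{1}{20}\right) = - \frac{9}{20}$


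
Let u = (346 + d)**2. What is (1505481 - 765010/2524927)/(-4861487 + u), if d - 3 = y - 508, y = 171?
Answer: -3801228859877/12274536196961 ≈ -0.30968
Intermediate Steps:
d = -334 (d = 3 + (171 - 508) = 3 - 337 = -334)
u = 144 (u = (346 - 334)**2 = 12**2 = 144)
(1505481 - 765010/2524927)/(-4861487 + u) = (1505481 - 765010/2524927)/(-4861487 + 144) = (1505481 - 765010*1/2524927)/(-4861343) = (1505481 - 765010/2524927)*(-1/4861343) = (3801228859877/2524927)*(-1/4861343) = -3801228859877/12274536196961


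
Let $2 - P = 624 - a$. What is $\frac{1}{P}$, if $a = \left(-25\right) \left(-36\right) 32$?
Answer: $\frac{1}{28178} \approx 3.5489 \cdot 10^{-5}$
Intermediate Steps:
$a = 28800$ ($a = 900 \cdot 32 = 28800$)
$P = 28178$ ($P = 2 - \left(624 - 28800\right) = 2 - -28176 = 2 + 28176 = 28178$)
$\frac{1}{P} = \frac{1}{28178}$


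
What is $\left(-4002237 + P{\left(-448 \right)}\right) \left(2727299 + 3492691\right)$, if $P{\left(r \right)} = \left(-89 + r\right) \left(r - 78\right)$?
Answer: $-23136963302250$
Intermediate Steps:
$P{\left(r \right)} = \left(-89 + r\right) \left(-78 + r\right)$
$\left(-4002237 + P{\left(-448 \right)}\right) \left(2727299 + 3492691\right) = \left(-4002237 + \left(6942 + \left(-448\right)^{2} - -74816\right)\right) \left(2727299 + 3492691\right) = \left(-4002237 + \left(6942 + 200704 + 74816\right)\right) 6219990 = \left(-4002237 + 282462\right) 6219990 = \left(-3719775\right) 6219990 = -23136963302250$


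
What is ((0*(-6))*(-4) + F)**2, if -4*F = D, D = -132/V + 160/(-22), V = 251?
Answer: 28976689/7623121 ≈ 3.8012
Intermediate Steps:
D = -21532/2761 (D = -132/251 + 160/(-22) = -132*1/251 + 160*(-1/22) = -132/251 - 80/11 = -21532/2761 ≈ -7.7986)
F = 5383/2761 (F = -1/4*(-21532/2761) = 5383/2761 ≈ 1.9497)
((0*(-6))*(-4) + F)**2 = ((0*(-6))*(-4) + 5383/2761)**2 = (0*(-4) + 5383/2761)**2 = (0 + 5383/2761)**2 = (5383/2761)**2 = 28976689/7623121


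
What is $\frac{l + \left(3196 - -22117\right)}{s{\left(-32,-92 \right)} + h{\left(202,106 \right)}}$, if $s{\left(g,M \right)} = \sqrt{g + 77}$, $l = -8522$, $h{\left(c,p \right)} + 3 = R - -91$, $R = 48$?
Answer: $\frac{2283576}{18451} - \frac{50373 \sqrt{5}}{18451} \approx 117.66$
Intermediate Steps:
$h{\left(c,p \right)} = 136$ ($h{\left(c,p \right)} = -3 + \left(48 - -91\right) = -3 + \left(48 + 91\right) = -3 + 139 = 136$)
$s{\left(g,M \right)} = \sqrt{77 + g}$
$\frac{l + \left(3196 - -22117\right)}{s{\left(-32,-92 \right)} + h{\left(202,106 \right)}} = \frac{-8522 + \left(3196 - -22117\right)}{\sqrt{77 - 32} + 136} = \frac{-8522 + \left(3196 + 22117\right)}{\sqrt{45} + 136} = \frac{-8522 + 25313}{3 \sqrt{5} + 136} = \frac{16791}{136 + 3 \sqrt{5}}$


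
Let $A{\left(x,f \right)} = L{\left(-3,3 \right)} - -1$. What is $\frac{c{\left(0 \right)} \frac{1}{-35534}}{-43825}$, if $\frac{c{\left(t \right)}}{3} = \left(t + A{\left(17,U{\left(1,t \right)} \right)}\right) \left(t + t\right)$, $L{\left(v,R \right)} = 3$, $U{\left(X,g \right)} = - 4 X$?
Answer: $0$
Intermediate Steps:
$A{\left(x,f \right)} = 4$ ($A{\left(x,f \right)} = 3 - -1 = 3 + 1 = 4$)
$c{\left(t \right)} = 6 t \left(4 + t\right)$ ($c{\left(t \right)} = 3 \left(t + 4\right) \left(t + t\right) = 3 \left(4 + t\right) 2 t = 3 \cdot 2 t \left(4 + t\right) = 6 t \left(4 + t\right)$)
$\frac{c{\left(0 \right)} \frac{1}{-35534}}{-43825} = \frac{6 \cdot 0 \left(4 + 0\right) \frac{1}{-35534}}{-43825} = 6 \cdot 0 \cdot 4 \left(- \frac{1}{35534}\right) \left(- \frac{1}{43825}\right) = 0 \left(- \frac{1}{35534}\right) \left(- \frac{1}{43825}\right) = 0 \left(- \frac{1}{43825}\right) = 0$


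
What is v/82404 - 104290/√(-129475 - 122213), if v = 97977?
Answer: 32659/27468 + 52145*I*√62922/62922 ≈ 1.189 + 207.88*I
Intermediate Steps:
v/82404 - 104290/√(-129475 - 122213) = 97977/82404 - 104290/√(-129475 - 122213) = 97977*(1/82404) - 104290*(-I*√62922/125844) = 32659/27468 - 104290*(-I*√62922/125844) = 32659/27468 - (-52145)*I*√62922/62922 = 32659/27468 + 52145*I*√62922/62922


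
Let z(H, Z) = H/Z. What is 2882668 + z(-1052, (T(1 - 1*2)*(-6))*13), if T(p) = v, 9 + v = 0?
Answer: 1011815942/351 ≈ 2.8827e+6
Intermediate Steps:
v = -9 (v = -9 + 0 = -9)
T(p) = -9
2882668 + z(-1052, (T(1 - 1*2)*(-6))*13) = 2882668 - 1052/(-9*(-6)*13) = 2882668 - 1052/(54*13) = 2882668 - 1052/702 = 2882668 - 1052*1/702 = 2882668 - 526/351 = 1011815942/351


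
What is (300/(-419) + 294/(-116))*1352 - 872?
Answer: -63994940/12151 ≈ -5266.6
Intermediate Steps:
(300/(-419) + 294/(-116))*1352 - 872 = (300*(-1/419) + 294*(-1/116))*1352 - 872 = (-300/419 - 147/58)*1352 - 872 = -78993/24302*1352 - 872 = -53399268/12151 - 872 = -63994940/12151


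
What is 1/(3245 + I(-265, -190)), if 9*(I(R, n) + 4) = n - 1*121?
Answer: 9/28858 ≈ 0.00031187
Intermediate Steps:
I(R, n) = -157/9 + n/9 (I(R, n) = -4 + (n - 1*121)/9 = -4 + (n - 121)/9 = -4 + (-121 + n)/9 = -4 + (-121/9 + n/9) = -157/9 + n/9)
1/(3245 + I(-265, -190)) = 1/(3245 + (-157/9 + (⅑)*(-190))) = 1/(3245 + (-157/9 - 190/9)) = 1/(3245 - 347/9) = 1/(28858/9) = 9/28858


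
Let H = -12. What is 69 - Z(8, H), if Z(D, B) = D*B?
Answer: 165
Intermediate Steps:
Z(D, B) = B*D
69 - Z(8, H) = 69 - (-12)*8 = 69 - 1*(-96) = 69 + 96 = 165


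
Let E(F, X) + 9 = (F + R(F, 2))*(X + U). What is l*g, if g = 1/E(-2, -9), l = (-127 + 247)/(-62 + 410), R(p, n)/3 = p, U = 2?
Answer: 10/1363 ≈ 0.0073368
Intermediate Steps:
R(p, n) = 3*p
E(F, X) = -9 + 4*F*(2 + X) (E(F, X) = -9 + (F + 3*F)*(X + 2) = -9 + (4*F)*(2 + X) = -9 + 4*F*(2 + X))
l = 10/29 (l = 120/348 = 120*(1/348) = 10/29 ≈ 0.34483)
g = 1/47 (g = 1/(-9 + 8*(-2) + 4*(-2)*(-9)) = 1/(-9 - 16 + 72) = 1/47 ≈ 0.021277)
l*g = (10/29)*(1/47) = 10/1363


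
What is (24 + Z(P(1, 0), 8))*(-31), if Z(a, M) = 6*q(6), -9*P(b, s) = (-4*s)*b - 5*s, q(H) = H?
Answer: -1860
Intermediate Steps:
P(b, s) = 5*s/9 + 4*b*s/9 (P(b, s) = -((-4*s)*b - 5*s)/9 = -(-4*b*s - 5*s)/9 = -(-5*s - 4*b*s)/9 = 5*s/9 + 4*b*s/9)
Z(a, M) = 36 (Z(a, M) = 6*6 = 36)
(24 + Z(P(1, 0), 8))*(-31) = (24 + 36)*(-31) = 60*(-31) = -1860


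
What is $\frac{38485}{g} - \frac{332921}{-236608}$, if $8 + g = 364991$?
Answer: $\frac{130616364223}{86357897664} \approx 1.5125$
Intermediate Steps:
$g = 364983$ ($g = -8 + 364991 = 364983$)
$\frac{38485}{g} - \frac{332921}{-236608} = \frac{38485}{364983} - \frac{332921}{-236608} = 38485 \cdot \frac{1}{364983} - - \frac{332921}{236608} = \frac{38485}{364983} + \frac{332921}{236608} = \frac{130616364223}{86357897664}$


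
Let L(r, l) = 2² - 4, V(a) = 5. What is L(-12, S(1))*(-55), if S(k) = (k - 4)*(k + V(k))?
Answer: 0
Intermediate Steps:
S(k) = (-4 + k)*(5 + k) (S(k) = (k - 4)*(k + 5) = (-4 + k)*(5 + k))
L(r, l) = 0 (L(r, l) = 4 - 4 = 0)
L(-12, S(1))*(-55) = 0*(-55) = 0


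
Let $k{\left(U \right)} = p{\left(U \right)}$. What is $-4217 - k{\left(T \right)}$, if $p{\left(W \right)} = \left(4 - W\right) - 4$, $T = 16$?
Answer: $-4201$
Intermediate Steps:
$p{\left(W \right)} = - W$
$k{\left(U \right)} = - U$
$-4217 - k{\left(T \right)} = -4217 - \left(-1\right) 16 = -4217 - -16 = -4217 + 16 = -4201$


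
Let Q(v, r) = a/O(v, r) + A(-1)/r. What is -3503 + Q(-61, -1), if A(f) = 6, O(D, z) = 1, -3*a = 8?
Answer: -10535/3 ≈ -3511.7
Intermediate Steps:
a = -8/3 (a = -⅓*8 = -8/3 ≈ -2.6667)
Q(v, r) = -8/3 + 6/r (Q(v, r) = -8/3/1 + 6/r = -8/3*1 + 6/r = -8/3 + 6/r)
-3503 + Q(-61, -1) = -3503 + (-8/3 + 6/(-1)) = -3503 + (-8/3 + 6*(-1)) = -3503 + (-8/3 - 6) = -3503 - 26/3 = -10535/3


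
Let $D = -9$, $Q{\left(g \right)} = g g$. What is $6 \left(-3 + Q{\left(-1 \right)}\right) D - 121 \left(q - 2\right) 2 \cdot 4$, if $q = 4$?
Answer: $-1828$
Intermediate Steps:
$Q{\left(g \right)} = g^{2}$
$6 \left(-3 + Q{\left(-1 \right)}\right) D - 121 \left(q - 2\right) 2 \cdot 4 = 6 \left(-3 + \left(-1\right)^{2}\right) \left(-9\right) - 121 \left(4 - 2\right) 2 \cdot 4 = 6 \left(-3 + 1\right) \left(-9\right) - 121 \cdot 2 \cdot 2 \cdot 4 = 6 \left(-2\right) \left(-9\right) - 121 \cdot 4 \cdot 4 = \left(-12\right) \left(-9\right) - 1936 = 108 - 1936 = -1828$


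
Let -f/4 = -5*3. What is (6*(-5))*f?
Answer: -1800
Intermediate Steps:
f = 60 (f = -(-20)*3 = -4*(-15) = 60)
(6*(-5))*f = (6*(-5))*60 = -30*60 = -1800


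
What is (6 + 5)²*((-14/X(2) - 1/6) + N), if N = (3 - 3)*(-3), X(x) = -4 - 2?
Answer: 1573/6 ≈ 262.17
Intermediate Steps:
X(x) = -6
N = 0 (N = 0*(-3) = 0)
(6 + 5)²*((-14/X(2) - 1/6) + N) = (6 + 5)²*((-14/(-6) - 1/6) + 0) = 11²*((-14*(-⅙) - 1*⅙) + 0) = 121*((7/3 - ⅙) + 0) = 121*(13/6 + 0) = 121*(13/6) = 1573/6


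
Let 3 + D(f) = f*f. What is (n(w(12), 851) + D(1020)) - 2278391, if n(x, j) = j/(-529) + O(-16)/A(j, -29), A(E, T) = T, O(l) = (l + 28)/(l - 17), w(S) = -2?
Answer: -9083173689/7337 ≈ -1.2380e+6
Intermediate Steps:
D(f) = -3 + f² (D(f) = -3 + f*f = -3 + f²)
O(l) = (28 + l)/(-17 + l)
n(x, j) = 4/319 - j/529 (n(x, j) = j/(-529) + ((28 - 16)/(-17 - 16))/(-29) = j*(-1/529) + (12/(-33))*(-1/29) = -j/529 - 1/33*12*(-1/29) = -j/529 - 4/11*(-1/29) = -j/529 + 4/319 = 4/319 - j/529)
(n(w(12), 851) + D(1020)) - 2278391 = ((4/319 - 1/529*851) + (-3 + 1020²)) - 2278391 = ((4/319 - 37/23) + (-3 + 1040400)) - 2278391 = (-11711/7337 + 1040397) - 2278391 = 7633381078/7337 - 2278391 = -9083173689/7337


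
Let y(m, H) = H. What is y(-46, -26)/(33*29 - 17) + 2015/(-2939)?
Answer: -985257/1381330 ≈ -0.71327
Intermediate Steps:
y(-46, -26)/(33*29 - 17) + 2015/(-2939) = -26/(33*29 - 17) + 2015/(-2939) = -26/(957 - 17) + 2015*(-1/2939) = -26/940 - 2015/2939 = -26*1/940 - 2015/2939 = -13/470 - 2015/2939 = -985257/1381330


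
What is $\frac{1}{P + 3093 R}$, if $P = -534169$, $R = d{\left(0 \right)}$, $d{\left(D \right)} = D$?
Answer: $- \frac{1}{534169} \approx -1.8721 \cdot 10^{-6}$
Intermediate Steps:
$R = 0$
$\frac{1}{P + 3093 R} = \frac{1}{-534169 + 3093 \cdot 0} = \frac{1}{-534169 + 0} = \frac{1}{-534169} = - \frac{1}{534169}$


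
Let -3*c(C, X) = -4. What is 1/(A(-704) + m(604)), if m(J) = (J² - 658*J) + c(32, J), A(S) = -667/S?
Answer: -2112/68880175 ≈ -3.0662e-5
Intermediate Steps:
c(C, X) = 4/3 (c(C, X) = -⅓*(-4) = 4/3)
m(J) = 4/3 + J² - 658*J (m(J) = (J² - 658*J) + 4/3 = 4/3 + J² - 658*J)
1/(A(-704) + m(604)) = 1/(-667/(-704) + (4/3 + 604² - 658*604)) = 1/(-667*(-1/704) + (4/3 + 364816 - 397432)) = 1/(667/704 - 97844/3) = 1/(-68880175/2112) = -2112/68880175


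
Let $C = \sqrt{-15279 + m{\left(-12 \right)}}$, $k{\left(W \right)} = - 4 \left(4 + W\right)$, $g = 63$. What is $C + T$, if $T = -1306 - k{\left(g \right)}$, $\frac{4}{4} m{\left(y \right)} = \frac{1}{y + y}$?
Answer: $-1038 + \frac{i \sqrt{2200182}}{12} \approx -1038.0 + 123.61 i$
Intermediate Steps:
$k{\left(W \right)} = -16 - 4 W$
$m{\left(y \right)} = \frac{1}{2 y}$ ($m{\left(y \right)} = \frac{1}{y + y} = \frac{1}{2 y}$)
$T = -1038$ ($T = -1306 - \left(-16 - 252\right) = -1306 - -268 = -1306 + 268 = -1038$)
$C = \frac{i \sqrt{2200182}}{12}$ ($C = \sqrt{-15279 + \frac{1}{2 \left(-12\right)}} = \sqrt{-15279 + \frac{1}{2} \left(- \frac{1}{12}\right)} = \sqrt{-15279 - \frac{1}{24}} = \sqrt{- \frac{366697}{24}} = \frac{i \sqrt{2200182}}{12} \approx 123.61 i$)
$C + T = \frac{i \sqrt{2200182}}{12} - 1038 = -1038 + \frac{i \sqrt{2200182}}{12}$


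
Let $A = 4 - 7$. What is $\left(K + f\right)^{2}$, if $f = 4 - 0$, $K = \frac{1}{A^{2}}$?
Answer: $\frac{1369}{81} \approx 16.901$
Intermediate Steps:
$A = -3$ ($A = 4 - 7 = -3$)
$K = \frac{1}{9}$ ($K = \frac{1}{\left(-3\right)^{2}} = \frac{1}{9} \approx 0.11111$)
$f = 4$ ($f = 4 + 0 = 4$)
$\left(K + f\right)^{2} = \left(\frac{1}{9} + 4\right)^{2} = \left(\frac{37}{9}\right)^{2} = \frac{1369}{81}$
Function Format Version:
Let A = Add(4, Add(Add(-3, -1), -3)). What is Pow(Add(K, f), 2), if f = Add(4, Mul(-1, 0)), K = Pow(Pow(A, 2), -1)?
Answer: Rational(1369, 81) ≈ 16.901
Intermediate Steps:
A = -3 (A = Add(4, Add(-4, -3)) = Add(4, -7) = -3)
K = Rational(1, 9) (K = Pow(Pow(-3, 2), -1) = Pow(9, -1) = Rational(1, 9) ≈ 0.11111)
f = 4 (f = Add(4, 0) = 4)
Pow(Add(K, f), 2) = Pow(Add(Rational(1, 9), 4), 2) = Pow(Rational(37, 9), 2) = Rational(1369, 81)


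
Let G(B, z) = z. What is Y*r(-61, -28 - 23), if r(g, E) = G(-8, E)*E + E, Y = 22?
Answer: 56100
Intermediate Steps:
r(g, E) = E + E² (r(g, E) = E*E + E = E² + E = E + E²)
Y*r(-61, -28 - 23) = 22*((-28 - 23)*(1 + (-28 - 23))) = 22*(-51*(1 - 51)) = 22*(-51*(-50)) = 22*2550 = 56100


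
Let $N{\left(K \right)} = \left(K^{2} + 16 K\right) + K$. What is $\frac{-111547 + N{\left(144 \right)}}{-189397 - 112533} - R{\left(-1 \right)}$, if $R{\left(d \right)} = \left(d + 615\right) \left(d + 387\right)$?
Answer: $- \frac{258334041}{1090} \approx -2.37 \cdot 10^{5}$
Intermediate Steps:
$N{\left(K \right)} = K^{2} + 17 K$
$R{\left(d \right)} = \left(387 + d\right) \left(615 + d\right)$ ($R{\left(d \right)} = \left(615 + d\right) \left(387 + d\right) = \left(387 + d\right) \left(615 + d\right)$)
$\frac{-111547 + N{\left(144 \right)}}{-189397 - 112533} - R{\left(-1 \right)} = \frac{-111547 + 144 \left(17 + 144\right)}{-189397 - 112533} - \left(238005 + \left(-1\right)^{2} + 1002 \left(-1\right)\right) = \frac{-111547 + 144 \cdot 161}{-301930} - \left(238005 + 1 - 1002\right) = \left(-111547 + 23184\right) \left(- \frac{1}{301930}\right) - 237004 = \left(-88363\right) \left(- \frac{1}{301930}\right) - 237004 = \frac{319}{1090} - 237004 = - \frac{258334041}{1090}$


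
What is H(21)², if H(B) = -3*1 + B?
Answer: 324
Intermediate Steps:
H(B) = -3 + B
H(21)² = (-3 + 21)² = 18² = 324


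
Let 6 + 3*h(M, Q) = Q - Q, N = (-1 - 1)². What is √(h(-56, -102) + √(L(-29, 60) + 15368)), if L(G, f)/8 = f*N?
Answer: √(-2 + 2*√4322) ≈ 11.379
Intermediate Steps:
N = 4 (N = (-2)² = 4)
L(G, f) = 32*f (L(G, f) = 8*(f*4) = 8*(4*f) = 32*f)
h(M, Q) = -2 (h(M, Q) = -2 + (Q - Q)/3 = -2 + (⅓)*0 = -2 + 0 = -2)
√(h(-56, -102) + √(L(-29, 60) + 15368)) = √(-2 + √(32*60 + 15368)) = √(-2 + √(1920 + 15368)) = √(-2 + √17288) = √(-2 + 2*√4322)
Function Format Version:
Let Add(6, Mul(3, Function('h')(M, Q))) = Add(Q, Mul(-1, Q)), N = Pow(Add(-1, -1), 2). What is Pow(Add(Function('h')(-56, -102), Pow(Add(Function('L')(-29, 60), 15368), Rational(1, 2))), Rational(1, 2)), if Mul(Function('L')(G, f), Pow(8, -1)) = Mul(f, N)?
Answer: Pow(Add(-2, Mul(2, Pow(4322, Rational(1, 2)))), Rational(1, 2)) ≈ 11.379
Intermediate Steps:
N = 4 (N = Pow(-2, 2) = 4)
Function('L')(G, f) = Mul(32, f) (Function('L')(G, f) = Mul(8, Mul(f, 4)) = Mul(8, Mul(4, f)) = Mul(32, f))
Function('h')(M, Q) = -2 (Function('h')(M, Q) = Add(-2, Mul(Rational(1, 3), Add(Q, Mul(-1, Q)))) = Add(-2, Mul(Rational(1, 3), 0)) = Add(-2, 0) = -2)
Pow(Add(Function('h')(-56, -102), Pow(Add(Function('L')(-29, 60), 15368), Rational(1, 2))), Rational(1, 2)) = Pow(Add(-2, Pow(Add(Mul(32, 60), 15368), Rational(1, 2))), Rational(1, 2)) = Pow(Add(-2, Pow(Add(1920, 15368), Rational(1, 2))), Rational(1, 2)) = Pow(Add(-2, Pow(17288, Rational(1, 2))), Rational(1, 2)) = Pow(Add(-2, Mul(2, Pow(4322, Rational(1, 2)))), Rational(1, 2))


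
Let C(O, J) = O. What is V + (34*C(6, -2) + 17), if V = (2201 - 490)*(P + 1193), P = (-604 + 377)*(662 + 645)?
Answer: -505593435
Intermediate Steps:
P = -296689 (P = -227*1307 = -296689)
V = -505593656 (V = (2201 - 490)*(-296689 + 1193) = 1711*(-295496) = -505593656)
V + (34*C(6, -2) + 17) = -505593656 + (34*6 + 17) = -505593656 + (204 + 17) = -505593656 + 221 = -505593435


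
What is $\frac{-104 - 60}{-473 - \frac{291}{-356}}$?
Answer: $\frac{58384}{168097} \approx 0.34732$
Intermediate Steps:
$\frac{-104 - 60}{-473 - \frac{291}{-356}} = - \frac{164}{-473 - - \frac{291}{356}} = - \frac{164}{-473 + \frac{291}{356}} = - \frac{164}{- \frac{168097}{356}} = \left(-164\right) \left(- \frac{356}{168097}\right) = \frac{58384}{168097}$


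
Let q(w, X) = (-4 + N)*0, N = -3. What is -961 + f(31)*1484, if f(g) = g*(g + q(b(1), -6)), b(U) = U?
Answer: 1425163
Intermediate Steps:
q(w, X) = 0 (q(w, X) = (-4 - 3)*0 = -7*0 = 0)
f(g) = g**2 (f(g) = g*(g + 0) = g*g = g**2)
-961 + f(31)*1484 = -961 + 31**2*1484 = -961 + 961*1484 = -961 + 1426124 = 1425163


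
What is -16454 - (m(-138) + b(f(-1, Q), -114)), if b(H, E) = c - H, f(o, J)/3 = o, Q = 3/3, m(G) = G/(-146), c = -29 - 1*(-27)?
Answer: -1201284/73 ≈ -16456.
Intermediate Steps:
c = -2 (c = -29 + 27 = -2)
m(G) = -G/146 (m(G) = G*(-1/146) = -G/146)
Q = 1 (Q = 3*(1/3) = 1)
f(o, J) = 3*o
b(H, E) = -2 - H
-16454 - (m(-138) + b(f(-1, Q), -114)) = -16454 - (-1/146*(-138) + (-2 - 3*(-1))) = -16454 - (69/73 + (-2 - 1*(-3))) = -16454 - (69/73 + (-2 + 3)) = -16454 - (69/73 + 1) = -16454 - 1*142/73 = -16454 - 142/73 = -1201284/73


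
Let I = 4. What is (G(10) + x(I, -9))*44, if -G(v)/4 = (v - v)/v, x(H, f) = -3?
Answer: -132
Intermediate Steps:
G(v) = 0 (G(v) = -4*(v - v)/v = -0/v = -4*0 = 0)
(G(10) + x(I, -9))*44 = (0 - 3)*44 = -3*44 = -132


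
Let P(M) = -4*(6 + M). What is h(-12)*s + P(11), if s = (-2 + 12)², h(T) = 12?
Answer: 1132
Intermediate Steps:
P(M) = -24 - 4*M
s = 100 (s = 10² = 100)
h(-12)*s + P(11) = 12*100 + (-24 - 4*11) = 1200 + (-24 - 44) = 1200 - 68 = 1132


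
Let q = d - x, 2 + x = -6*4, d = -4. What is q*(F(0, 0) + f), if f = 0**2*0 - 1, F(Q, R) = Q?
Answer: -22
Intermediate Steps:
x = -26 (x = -2 - 6*4 = -2 - 24 = -26)
f = -1 (f = 0*0 - 1 = 0 - 1 = -1)
q = 22 (q = -4 - 1*(-26) = -4 + 26 = 22)
q*(F(0, 0) + f) = 22*(0 - 1) = 22*(-1) = -22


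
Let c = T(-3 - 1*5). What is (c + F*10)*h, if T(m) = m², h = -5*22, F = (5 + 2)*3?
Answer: -30140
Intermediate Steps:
F = 21 (F = 7*3 = 21)
h = -110
c = 64 (c = (-3 - 1*5)² = (-3 - 5)² = (-8)² = 64)
(c + F*10)*h = (64 + 21*10)*(-110) = (64 + 210)*(-110) = 274*(-110) = -30140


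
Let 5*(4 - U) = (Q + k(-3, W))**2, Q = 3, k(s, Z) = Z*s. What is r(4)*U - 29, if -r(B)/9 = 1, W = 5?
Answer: 971/5 ≈ 194.20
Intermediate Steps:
r(B) = -9 (r(B) = -9*1 = -9)
U = -124/5 (U = 4 - (3 + 5*(-3))**2/5 = 4 - (3 - 15)**2/5 = 4 - 1/5*(-12)**2 = 4 - 1/5*144 = 4 - 144/5 = -124/5 ≈ -24.800)
r(4)*U - 29 = -9*(-124/5) - 29 = 1116/5 - 29 = 971/5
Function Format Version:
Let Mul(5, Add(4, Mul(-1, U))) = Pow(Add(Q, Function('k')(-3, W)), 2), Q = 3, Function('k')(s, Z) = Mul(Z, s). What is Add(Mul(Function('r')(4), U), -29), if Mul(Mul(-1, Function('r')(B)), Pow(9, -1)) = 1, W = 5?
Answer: Rational(971, 5) ≈ 194.20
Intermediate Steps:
Function('r')(B) = -9 (Function('r')(B) = Mul(-9, 1) = -9)
U = Rational(-124, 5) (U = Add(4, Mul(Rational(-1, 5), Pow(Add(3, Mul(5, -3)), 2))) = Add(4, Mul(Rational(-1, 5), Pow(Add(3, -15), 2))) = Add(4, Mul(Rational(-1, 5), Pow(-12, 2))) = Add(4, Mul(Rational(-1, 5), 144)) = Add(4, Rational(-144, 5)) = Rational(-124, 5) ≈ -24.800)
Add(Mul(Function('r')(4), U), -29) = Add(Mul(-9, Rational(-124, 5)), -29) = Add(Rational(1116, 5), -29) = Rational(971, 5)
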